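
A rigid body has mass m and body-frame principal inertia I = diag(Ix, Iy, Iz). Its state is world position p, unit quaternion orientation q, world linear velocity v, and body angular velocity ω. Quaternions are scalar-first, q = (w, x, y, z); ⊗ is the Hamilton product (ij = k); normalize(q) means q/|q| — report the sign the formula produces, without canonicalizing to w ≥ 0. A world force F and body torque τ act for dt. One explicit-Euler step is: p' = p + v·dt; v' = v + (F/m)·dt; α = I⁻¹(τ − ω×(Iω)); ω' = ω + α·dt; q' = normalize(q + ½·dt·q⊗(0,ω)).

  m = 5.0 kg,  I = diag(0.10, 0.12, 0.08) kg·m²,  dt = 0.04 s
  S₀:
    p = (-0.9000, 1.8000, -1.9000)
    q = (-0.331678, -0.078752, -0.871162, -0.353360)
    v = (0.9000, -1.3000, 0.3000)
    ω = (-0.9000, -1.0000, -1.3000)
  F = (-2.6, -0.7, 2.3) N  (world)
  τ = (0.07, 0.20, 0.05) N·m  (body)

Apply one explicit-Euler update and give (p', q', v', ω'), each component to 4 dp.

linear accel F/m = (-0.5200, -0.1400, 0.4600)
new position p' = (-0.8640, 1.7480, -1.8880)
v' = v + a·dt = (0.8792, -1.3056, 0.3184)
α = I⁻¹(τ − ω×Iω) = (1.2200, 1.4717, 0.4000)
ω' = ω + α·dt = (-0.8512, -0.9411, -1.2840)
Hamilton product q⊗(0,ω) = (-1.4014068, 1.0776608, 0.5473244, -0.2741124)
updated quaternion q' = (-0.3595, -0.0572, -0.8596, -0.3586)

p' = (-0.8640, 1.7480, -1.8880)
q' = (-0.3595, -0.0572, -0.8596, -0.3586)
v' = (0.8792, -1.3056, 0.3184)
ω' = (-0.8512, -0.9411, -1.2840)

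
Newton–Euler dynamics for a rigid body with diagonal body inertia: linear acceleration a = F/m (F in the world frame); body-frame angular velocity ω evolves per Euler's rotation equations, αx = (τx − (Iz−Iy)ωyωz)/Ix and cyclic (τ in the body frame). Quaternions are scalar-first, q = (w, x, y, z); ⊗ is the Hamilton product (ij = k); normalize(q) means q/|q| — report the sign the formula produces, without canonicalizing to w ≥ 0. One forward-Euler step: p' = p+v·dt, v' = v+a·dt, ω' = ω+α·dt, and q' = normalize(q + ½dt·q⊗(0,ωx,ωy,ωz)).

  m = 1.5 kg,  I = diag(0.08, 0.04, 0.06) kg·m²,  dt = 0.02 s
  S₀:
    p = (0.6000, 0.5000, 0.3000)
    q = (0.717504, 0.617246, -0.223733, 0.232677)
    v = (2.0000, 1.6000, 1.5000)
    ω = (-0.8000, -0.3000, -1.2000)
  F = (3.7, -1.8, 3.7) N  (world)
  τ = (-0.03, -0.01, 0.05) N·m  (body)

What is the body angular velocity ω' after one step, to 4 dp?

ω' = (-0.8093, -0.3146, -1.1801)

precession coupling ω×(Iω) = (0.0072, 0.0192, -0.0096)
α = I⁻¹(τ − ω×Iω) = (-0.4650, -0.7300, 0.9933)
ω + α·dt = (-0.8093, -0.3146, -1.1801)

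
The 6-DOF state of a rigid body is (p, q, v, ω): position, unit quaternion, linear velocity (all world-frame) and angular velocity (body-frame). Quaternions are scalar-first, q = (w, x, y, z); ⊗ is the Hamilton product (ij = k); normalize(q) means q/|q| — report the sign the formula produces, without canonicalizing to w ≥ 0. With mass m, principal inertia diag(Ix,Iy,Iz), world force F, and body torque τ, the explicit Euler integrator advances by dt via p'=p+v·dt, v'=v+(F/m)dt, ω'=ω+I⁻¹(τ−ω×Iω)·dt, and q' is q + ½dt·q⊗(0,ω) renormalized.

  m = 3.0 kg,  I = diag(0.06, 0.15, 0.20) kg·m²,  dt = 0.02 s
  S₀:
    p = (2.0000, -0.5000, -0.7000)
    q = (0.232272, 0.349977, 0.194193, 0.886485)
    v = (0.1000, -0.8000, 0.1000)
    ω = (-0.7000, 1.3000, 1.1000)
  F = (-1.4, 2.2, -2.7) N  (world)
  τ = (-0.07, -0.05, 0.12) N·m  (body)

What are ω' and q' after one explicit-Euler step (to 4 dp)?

ω' = (-0.7472, 1.2790, 1.1202)
q' = (0.2224, 0.3389, 0.1871, 0.8948)

(τ − ω×Iω)/I = (-2.3583, -1.0520, 1.0095)
new body rate ω' = (-0.7472, 1.2790, 1.1202)
2q̇ = q⊗(0,ω) = (-0.9826005, -1.1014086, -0.7035606, 0.8464044)
q' = normalize(q + ½dt·q⊗(0,ω)) = (0.2224, 0.3389, 0.1871, 0.8948)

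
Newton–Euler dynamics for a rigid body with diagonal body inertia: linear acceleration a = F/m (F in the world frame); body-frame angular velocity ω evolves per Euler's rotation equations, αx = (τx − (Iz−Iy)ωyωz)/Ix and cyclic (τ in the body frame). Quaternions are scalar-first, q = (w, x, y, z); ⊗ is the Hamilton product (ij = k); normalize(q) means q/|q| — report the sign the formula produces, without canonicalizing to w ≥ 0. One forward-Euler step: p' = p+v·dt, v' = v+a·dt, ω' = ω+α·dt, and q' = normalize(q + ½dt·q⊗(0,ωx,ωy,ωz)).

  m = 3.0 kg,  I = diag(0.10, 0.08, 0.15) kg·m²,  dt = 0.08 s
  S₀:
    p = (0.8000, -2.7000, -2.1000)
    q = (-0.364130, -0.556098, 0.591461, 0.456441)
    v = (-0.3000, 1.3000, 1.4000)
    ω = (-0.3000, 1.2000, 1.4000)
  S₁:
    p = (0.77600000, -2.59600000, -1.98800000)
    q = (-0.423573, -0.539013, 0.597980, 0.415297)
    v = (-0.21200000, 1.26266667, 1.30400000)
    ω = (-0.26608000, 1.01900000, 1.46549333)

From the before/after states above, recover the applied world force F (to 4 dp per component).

Δv = v₁−v₀ = (0.08800000, -0.03733333, -0.09600000)
m·(v₁−v₀)/dt = (3.3000, -1.4000, -3.6000)

F = (3.3000, -1.4000, -3.6000)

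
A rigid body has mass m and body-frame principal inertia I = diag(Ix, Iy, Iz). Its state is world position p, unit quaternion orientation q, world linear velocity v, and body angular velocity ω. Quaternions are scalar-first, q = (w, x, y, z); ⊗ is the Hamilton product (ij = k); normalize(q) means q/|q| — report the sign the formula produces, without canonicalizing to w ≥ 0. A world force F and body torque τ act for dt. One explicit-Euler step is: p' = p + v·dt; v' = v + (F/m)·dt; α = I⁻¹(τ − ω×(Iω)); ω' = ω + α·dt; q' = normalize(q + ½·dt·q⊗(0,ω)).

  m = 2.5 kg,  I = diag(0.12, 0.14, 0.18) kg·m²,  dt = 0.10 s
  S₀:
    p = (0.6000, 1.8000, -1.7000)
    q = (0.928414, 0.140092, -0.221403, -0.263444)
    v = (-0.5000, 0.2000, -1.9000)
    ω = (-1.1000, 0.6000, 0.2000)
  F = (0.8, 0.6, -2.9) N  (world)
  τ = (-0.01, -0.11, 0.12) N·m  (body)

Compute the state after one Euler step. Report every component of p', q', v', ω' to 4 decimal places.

angular accel α = (-0.1233, -0.8800, 0.7400)
ω + α·dt = (-1.1123, 0.5120, 0.2740)
Hamilton product q⊗(0,ω) = (0.3396318, -0.9074696, 0.8188184, 0.0261947)
updated quaternion q' = (0.9435, 0.0945, -0.1801, -0.2616)
p + v·dt = (0.5500, 1.8200, -1.8900)
v + (F/m)dt = (-0.4680, 0.2240, -2.0160)

p' = (0.5500, 1.8200, -1.8900)
q' = (0.9435, 0.0945, -0.1801, -0.2616)
v' = (-0.4680, 0.2240, -2.0160)
ω' = (-1.1123, 0.5120, 0.2740)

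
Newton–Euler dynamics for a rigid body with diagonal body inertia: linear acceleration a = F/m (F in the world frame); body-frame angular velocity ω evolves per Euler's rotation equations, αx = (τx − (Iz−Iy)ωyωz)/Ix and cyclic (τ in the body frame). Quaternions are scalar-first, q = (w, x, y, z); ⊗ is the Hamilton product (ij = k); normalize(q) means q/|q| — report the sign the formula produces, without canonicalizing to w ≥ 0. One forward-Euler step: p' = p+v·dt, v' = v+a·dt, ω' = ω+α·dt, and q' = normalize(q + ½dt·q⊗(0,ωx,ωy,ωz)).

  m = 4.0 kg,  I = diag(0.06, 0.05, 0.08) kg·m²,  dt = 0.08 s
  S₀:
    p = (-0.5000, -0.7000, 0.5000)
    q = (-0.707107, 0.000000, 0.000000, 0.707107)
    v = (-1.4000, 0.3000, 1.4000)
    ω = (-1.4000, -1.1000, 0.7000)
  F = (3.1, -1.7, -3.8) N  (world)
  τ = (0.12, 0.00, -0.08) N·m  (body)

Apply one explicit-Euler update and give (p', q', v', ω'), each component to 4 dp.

precession coupling ω×(Iω) = (-0.0231, 0.0196, -0.0154)
(τ − ω×Iω)/I = (2.3850, -0.3920, -0.8075)
new body rate ω' = (-1.2092, -1.1314, 0.6354)
q⊗(0,ω) = (-0.4949749, 1.7677675, -0.2121321, -0.4949749)
updated quaternion q' = (-0.7248, 0.0705, -0.0085, 0.6853)
p' = p + v·dt = (-0.6120, -0.6760, 0.6120)
v + (F/m)dt = (-1.3380, 0.2660, 1.3240)

p' = (-0.6120, -0.6760, 0.6120)
q' = (-0.7248, 0.0705, -0.0085, 0.6853)
v' = (-1.3380, 0.2660, 1.3240)
ω' = (-1.2092, -1.1314, 0.6354)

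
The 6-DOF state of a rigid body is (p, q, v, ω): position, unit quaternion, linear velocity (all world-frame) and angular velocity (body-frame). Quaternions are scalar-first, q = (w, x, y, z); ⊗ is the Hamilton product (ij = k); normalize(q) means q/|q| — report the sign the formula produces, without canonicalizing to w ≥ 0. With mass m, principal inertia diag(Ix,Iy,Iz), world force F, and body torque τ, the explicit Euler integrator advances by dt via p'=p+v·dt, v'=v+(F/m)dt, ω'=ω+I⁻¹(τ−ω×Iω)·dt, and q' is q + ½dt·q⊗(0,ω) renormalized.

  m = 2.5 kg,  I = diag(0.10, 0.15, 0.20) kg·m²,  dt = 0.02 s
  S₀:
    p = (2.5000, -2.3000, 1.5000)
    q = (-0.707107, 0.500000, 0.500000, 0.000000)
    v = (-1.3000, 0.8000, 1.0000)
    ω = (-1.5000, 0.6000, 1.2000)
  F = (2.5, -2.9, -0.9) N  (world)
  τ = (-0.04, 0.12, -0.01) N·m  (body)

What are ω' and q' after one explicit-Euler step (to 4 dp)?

ω×(Iω) gyroscopic = (0.0360, 0.1800, -0.0450)
α = I⁻¹(τ − ω×Iω) = (-0.7600, -0.4000, 0.1750)
ω + α·dt = (-1.5152, 0.5920, 1.2035)
q⊗(0,ω) = (0.4500000, 1.6606605, -1.0242642, 0.2014716)
q + ½dt·q⊗(0,ω), renormalized = (-0.7025, 0.5165, 0.4897, 0.0020)

ω' = (-1.5152, 0.5920, 1.2035)
q' = (-0.7025, 0.5165, 0.4897, 0.0020)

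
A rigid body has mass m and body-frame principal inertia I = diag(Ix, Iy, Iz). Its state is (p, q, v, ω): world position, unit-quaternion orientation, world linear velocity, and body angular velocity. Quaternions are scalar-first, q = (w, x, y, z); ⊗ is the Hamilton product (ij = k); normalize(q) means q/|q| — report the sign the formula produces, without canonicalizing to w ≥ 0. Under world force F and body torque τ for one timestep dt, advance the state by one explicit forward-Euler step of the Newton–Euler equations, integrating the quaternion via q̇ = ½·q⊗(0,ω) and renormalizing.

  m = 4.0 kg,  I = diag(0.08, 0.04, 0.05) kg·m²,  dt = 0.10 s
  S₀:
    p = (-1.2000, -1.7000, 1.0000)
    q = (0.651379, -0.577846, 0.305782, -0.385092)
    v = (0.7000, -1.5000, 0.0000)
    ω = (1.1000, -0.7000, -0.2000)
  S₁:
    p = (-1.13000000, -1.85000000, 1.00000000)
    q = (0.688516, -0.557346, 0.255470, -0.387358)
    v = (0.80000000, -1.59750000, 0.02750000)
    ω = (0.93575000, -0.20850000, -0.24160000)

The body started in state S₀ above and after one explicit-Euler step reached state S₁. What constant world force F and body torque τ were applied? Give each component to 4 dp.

F = (4.0000, -3.9000, 1.1000)
τ = (-0.1300, 0.1900, 0.0100)

Δω = ω₁−ω₀ = (-0.16425000, 0.49150000, -0.04160000)
I·α + gyro = (-0.1300, 0.1900, 0.0100)
v₁ − v₀ = (0.10000000, -0.09750000, 0.02750000)
F = m·Δv/dt = (4.0000, -3.9000, 1.1000)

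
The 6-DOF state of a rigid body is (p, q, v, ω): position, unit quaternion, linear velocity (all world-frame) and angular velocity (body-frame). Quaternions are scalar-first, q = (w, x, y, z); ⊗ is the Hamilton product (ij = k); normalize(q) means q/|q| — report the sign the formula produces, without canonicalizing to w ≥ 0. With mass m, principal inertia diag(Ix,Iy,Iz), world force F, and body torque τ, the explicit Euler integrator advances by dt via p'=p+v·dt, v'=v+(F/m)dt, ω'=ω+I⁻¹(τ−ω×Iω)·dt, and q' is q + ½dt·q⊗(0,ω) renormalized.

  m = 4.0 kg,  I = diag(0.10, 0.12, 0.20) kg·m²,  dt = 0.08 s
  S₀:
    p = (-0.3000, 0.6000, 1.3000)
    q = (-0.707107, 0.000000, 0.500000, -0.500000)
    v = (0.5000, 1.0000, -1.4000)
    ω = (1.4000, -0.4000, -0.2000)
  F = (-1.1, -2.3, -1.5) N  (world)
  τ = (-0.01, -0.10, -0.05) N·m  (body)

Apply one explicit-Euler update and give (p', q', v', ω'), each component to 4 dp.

(τ − ω×Iω)/I = (-0.1640, -1.0667, -0.1940)
new body rate ω' = (1.3869, -0.4853, -0.2155)
2q̇ = q⊗(0,ω) = (0.1000000, -1.2899498, -0.4171572, -0.5585786)
q' = normalize(q + ½dt·q⊗(0,ω)) = (-0.7019, -0.0515, 0.4825, -0.5214)
linear accel F/m = (-0.2750, -0.5750, -0.3750)
p' = p + v·dt = (-0.2600, 0.6800, 1.1880)
new velocity v' = (0.4780, 0.9540, -1.4300)

p' = (-0.2600, 0.6800, 1.1880)
q' = (-0.7019, -0.0515, 0.4825, -0.5214)
v' = (0.4780, 0.9540, -1.4300)
ω' = (1.3869, -0.4853, -0.2155)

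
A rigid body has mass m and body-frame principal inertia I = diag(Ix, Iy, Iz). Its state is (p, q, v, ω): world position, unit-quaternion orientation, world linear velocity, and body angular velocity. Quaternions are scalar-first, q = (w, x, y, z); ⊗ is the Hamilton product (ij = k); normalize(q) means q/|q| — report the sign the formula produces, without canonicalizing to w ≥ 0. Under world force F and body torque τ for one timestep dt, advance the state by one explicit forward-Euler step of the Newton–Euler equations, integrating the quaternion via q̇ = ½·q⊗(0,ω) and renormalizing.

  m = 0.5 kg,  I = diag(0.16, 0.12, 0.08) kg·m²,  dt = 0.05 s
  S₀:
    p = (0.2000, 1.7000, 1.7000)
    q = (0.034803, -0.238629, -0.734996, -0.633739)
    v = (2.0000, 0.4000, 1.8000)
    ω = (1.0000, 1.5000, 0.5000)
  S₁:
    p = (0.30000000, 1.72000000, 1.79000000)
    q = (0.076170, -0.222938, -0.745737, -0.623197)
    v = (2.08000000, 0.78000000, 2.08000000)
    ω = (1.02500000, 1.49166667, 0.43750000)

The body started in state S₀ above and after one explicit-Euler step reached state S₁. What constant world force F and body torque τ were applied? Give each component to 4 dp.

F = (0.8000, 3.8000, 2.8000)
τ = (0.0500, 0.0200, -0.1600)

Δv = v₁−v₀ = (0.08000000, 0.38000000, 0.28000000)
F = m·Δv/dt = (0.8000, 3.8000, 2.8000)
Δω = ω₁−ω₀ = (0.02500000, -0.00833333, -0.06250000)
precession coupling = (-0.0300, 0.0400, -0.0600)
τ = I·(Δω/dt) + ω₀×(Iω₀) = (0.0500, 0.0200, -0.1600)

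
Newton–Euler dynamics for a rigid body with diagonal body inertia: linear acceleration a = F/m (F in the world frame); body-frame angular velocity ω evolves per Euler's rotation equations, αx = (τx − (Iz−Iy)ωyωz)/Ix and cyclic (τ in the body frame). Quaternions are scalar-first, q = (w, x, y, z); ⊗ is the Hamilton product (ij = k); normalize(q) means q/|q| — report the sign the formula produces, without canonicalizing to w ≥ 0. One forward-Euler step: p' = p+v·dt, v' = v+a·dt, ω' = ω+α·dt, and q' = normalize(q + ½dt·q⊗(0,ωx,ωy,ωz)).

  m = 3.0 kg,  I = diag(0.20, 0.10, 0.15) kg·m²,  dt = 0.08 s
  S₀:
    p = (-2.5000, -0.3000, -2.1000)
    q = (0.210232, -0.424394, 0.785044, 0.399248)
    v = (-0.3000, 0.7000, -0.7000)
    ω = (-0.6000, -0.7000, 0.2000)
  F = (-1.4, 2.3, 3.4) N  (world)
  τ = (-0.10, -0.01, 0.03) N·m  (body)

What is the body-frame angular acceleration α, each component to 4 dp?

α = (-0.4650, -0.0400, 0.4800)

ω×(Iω) gyroscopic = (-0.0070, -0.0060, -0.0420)
angular accel α = (-0.4650, -0.0400, 0.4800)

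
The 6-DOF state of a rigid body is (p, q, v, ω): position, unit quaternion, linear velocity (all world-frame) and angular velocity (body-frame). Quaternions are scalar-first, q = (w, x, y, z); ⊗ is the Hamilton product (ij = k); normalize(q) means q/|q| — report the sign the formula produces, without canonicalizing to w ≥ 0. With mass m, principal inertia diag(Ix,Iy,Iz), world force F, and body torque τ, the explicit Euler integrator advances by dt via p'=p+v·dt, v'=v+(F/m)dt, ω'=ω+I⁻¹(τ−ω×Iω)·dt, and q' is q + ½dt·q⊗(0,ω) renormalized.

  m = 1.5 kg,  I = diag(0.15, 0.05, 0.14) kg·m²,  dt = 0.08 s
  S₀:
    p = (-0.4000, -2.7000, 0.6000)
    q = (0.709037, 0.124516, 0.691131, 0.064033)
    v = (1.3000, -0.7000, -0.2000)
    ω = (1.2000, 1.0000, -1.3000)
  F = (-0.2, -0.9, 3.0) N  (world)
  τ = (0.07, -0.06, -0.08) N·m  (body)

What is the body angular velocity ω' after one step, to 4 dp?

gyro term ω×Iω = (-0.1170, -0.0156, -0.1200)
α = I⁻¹(τ − ω×Iω) = (1.2467, -0.8880, 0.2857)
ω + α·dt = (1.2997, 0.9290, -1.2771)

ω' = (1.2997, 0.9290, -1.2771)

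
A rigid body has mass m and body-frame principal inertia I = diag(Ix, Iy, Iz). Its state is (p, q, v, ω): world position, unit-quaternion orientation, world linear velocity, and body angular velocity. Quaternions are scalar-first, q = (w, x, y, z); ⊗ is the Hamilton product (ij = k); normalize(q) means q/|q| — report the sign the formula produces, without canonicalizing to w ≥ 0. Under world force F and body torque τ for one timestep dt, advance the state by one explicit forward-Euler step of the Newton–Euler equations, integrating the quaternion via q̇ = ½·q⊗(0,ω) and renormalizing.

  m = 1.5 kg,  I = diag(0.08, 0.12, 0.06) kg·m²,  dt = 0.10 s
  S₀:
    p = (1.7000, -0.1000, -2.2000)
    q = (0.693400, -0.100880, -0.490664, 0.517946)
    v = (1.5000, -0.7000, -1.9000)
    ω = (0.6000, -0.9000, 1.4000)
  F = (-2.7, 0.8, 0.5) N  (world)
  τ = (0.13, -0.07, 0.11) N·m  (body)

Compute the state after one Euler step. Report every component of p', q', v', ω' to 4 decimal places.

p' = (1.8500, -0.1700, -2.3900)
q' = (0.6356, -0.0908, -0.4973, 0.5835)
v' = (1.3200, -0.6467, -1.8667)
ω' = (0.6680, -0.9723, 1.6193)

precession coupling ω×(Iω) = (0.0756, 0.0168, -0.0216)
α = I⁻¹(τ − ω×Iω) = (0.6800, -0.7233, 2.1933)
ω + α·dt = (0.6680, -0.9723, 1.6193)
Hamilton product q⊗(0,ω) = (-1.1061940, 0.1952618, -0.1720604, 1.3559504)
q + ½dt·q⊗(0,ω), renormalized = (0.6356, -0.0908, -0.4973, 0.5835)
linear accel F/m = (-1.8000, 0.5333, 0.3333)
new position p' = (1.8500, -0.1700, -2.3900)
v + (F/m)dt = (1.3200, -0.6467, -1.8667)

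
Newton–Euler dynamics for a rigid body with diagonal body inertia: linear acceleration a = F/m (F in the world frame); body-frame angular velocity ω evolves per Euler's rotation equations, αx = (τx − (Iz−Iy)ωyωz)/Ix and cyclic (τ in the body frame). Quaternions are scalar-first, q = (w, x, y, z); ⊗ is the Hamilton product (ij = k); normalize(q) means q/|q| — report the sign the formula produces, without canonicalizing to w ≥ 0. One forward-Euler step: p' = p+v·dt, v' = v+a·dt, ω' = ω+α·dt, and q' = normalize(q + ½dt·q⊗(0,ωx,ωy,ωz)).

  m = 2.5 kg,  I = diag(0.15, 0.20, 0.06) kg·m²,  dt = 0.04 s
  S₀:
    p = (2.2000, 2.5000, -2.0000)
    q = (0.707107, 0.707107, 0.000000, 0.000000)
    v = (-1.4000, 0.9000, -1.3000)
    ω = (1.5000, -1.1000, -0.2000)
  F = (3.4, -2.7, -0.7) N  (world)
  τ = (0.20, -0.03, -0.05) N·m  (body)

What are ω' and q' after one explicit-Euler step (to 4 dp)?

(τ − ω×Iω)/I = (1.5387, -0.0150, 0.5417)
new body rate ω' = (1.5615, -1.1006, -0.1783)
2q̇ = q⊗(0,ω) = (-1.0606605, 1.0606605, -0.6363963, -0.9192391)
updated quaternion q' = (0.6854, 0.7278, -0.0127, -0.0184)

ω' = (1.5615, -1.1006, -0.1783)
q' = (0.6854, 0.7278, -0.0127, -0.0184)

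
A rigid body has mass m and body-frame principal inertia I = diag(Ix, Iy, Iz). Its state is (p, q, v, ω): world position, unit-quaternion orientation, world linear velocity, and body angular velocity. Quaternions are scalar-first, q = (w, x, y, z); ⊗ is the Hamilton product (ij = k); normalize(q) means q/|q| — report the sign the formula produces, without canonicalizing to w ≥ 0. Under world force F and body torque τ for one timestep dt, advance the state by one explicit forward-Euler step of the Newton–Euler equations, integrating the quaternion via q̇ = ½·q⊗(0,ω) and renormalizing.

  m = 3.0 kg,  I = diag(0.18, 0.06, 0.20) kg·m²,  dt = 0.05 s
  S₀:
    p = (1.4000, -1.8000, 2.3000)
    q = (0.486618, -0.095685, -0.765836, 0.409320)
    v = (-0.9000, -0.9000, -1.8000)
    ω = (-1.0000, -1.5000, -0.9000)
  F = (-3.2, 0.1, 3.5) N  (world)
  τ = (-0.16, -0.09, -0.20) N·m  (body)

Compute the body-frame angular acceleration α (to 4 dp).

α = (-1.9389, -1.2000, -0.1000)

precession coupling ω×(Iω) = (0.1890, -0.0180, -0.1800)
angular accel α = (-1.9389, -1.2000, -0.1000)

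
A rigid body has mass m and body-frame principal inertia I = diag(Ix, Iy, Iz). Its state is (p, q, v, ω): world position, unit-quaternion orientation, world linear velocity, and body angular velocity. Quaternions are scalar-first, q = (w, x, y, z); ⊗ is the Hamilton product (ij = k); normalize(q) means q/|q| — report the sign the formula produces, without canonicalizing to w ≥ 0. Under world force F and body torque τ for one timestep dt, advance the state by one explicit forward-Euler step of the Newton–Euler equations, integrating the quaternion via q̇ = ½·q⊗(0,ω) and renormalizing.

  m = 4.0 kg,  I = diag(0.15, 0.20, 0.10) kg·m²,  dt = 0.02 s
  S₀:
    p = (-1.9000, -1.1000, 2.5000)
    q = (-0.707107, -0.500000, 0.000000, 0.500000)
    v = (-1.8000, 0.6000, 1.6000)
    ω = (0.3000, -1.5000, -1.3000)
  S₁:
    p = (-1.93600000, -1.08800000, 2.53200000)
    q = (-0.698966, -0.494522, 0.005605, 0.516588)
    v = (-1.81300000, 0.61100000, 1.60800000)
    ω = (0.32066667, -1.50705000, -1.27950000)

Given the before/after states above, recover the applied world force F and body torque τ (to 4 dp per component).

rate change Δω = (0.02066667, -0.00705000, 0.02050000)
precession coupling = (-0.1950, -0.0195, -0.0225)
I·α + gyro = (-0.0400, -0.0900, 0.0800)
Δv = v₁−v₀ = (-0.01300000, 0.01100000, 0.00800000)
applied force F = (-2.6000, 2.2000, 1.6000)

F = (-2.6000, 2.2000, 1.6000)
τ = (-0.0400, -0.0900, 0.0800)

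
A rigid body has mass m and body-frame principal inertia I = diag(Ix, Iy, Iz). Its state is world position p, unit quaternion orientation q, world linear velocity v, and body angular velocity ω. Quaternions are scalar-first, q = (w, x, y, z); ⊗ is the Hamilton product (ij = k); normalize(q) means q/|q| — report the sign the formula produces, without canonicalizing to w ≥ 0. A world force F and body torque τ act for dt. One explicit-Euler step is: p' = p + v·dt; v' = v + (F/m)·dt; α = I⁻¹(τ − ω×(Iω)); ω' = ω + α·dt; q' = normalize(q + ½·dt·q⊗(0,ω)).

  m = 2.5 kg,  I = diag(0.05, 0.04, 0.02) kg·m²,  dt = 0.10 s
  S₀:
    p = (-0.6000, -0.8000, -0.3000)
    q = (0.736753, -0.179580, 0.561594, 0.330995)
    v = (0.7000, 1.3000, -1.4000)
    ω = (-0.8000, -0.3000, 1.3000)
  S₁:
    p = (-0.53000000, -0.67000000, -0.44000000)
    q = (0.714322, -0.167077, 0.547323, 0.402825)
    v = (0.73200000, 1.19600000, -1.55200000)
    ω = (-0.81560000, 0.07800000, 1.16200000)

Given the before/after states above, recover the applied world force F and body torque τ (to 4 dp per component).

Δω = ω₁−ω₀ = (-0.01560000, 0.37800000, -0.13800000)
precession coupling = (0.0078, -0.0312, -0.0024)
I·α + gyro = (0.0000, 0.1200, -0.0300)
velocity change Δv = (0.03200000, -0.10400000, -0.15200000)
applied force F = (0.8000, -2.6000, -3.8000)

F = (0.8000, -2.6000, -3.8000)
τ = (0.0000, 0.1200, -0.0300)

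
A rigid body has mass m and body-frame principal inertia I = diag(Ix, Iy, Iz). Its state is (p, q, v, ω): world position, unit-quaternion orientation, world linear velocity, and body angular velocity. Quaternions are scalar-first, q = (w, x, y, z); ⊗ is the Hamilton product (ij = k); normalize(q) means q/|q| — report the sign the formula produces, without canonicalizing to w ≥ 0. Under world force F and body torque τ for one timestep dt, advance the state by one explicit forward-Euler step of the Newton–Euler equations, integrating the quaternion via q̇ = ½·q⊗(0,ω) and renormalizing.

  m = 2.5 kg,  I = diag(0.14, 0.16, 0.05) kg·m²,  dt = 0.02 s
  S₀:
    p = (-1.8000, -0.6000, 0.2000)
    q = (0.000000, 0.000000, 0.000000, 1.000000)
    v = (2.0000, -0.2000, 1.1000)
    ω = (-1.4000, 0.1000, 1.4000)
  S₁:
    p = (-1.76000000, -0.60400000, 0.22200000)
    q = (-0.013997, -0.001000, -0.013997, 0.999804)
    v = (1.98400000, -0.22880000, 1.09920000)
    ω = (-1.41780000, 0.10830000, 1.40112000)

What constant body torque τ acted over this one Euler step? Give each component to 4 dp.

rate change Δω = (-0.01780000, 0.00830000, 0.00112000)
τ = I·(Δω/dt) + ω₀×(Iω₀) = (-0.1400, -0.1100, 0.0000)

τ = (-0.1400, -0.1100, 0.0000)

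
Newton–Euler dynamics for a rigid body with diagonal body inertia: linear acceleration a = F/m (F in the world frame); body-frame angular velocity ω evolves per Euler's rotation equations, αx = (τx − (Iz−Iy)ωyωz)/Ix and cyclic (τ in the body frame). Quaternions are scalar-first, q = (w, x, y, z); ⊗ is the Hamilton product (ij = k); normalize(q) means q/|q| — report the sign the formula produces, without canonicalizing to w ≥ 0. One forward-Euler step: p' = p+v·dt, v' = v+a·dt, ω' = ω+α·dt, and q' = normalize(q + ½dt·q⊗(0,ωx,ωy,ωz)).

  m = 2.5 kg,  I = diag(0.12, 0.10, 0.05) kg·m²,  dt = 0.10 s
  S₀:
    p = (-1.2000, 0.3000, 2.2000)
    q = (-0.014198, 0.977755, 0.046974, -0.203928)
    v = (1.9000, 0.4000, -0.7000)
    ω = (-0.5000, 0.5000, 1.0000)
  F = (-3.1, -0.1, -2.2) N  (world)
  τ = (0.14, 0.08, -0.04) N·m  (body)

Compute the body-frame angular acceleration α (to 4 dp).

gyro term ω×Iω = (-0.0250, -0.0350, 0.0050)
angular accel α = (1.3750, 1.1500, -0.9000)

α = (1.3750, 1.1500, -0.9000)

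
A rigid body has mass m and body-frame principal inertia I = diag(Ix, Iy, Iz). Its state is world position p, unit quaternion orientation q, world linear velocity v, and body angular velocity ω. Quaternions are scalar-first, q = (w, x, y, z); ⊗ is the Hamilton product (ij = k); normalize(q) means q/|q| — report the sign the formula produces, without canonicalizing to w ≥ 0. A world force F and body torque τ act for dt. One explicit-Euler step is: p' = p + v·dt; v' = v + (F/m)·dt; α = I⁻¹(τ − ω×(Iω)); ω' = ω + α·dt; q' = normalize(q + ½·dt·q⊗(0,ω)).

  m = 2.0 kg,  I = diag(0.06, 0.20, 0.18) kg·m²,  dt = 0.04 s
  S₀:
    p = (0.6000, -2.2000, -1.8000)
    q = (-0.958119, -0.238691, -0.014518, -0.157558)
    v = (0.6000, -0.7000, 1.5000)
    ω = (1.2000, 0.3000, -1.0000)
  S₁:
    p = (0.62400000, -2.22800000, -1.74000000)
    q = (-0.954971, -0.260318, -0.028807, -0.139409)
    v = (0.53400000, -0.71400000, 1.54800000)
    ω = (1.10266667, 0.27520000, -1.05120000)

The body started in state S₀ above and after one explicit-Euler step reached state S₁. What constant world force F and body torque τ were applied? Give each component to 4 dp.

F = (-3.3000, -0.7000, 2.4000)
τ = (-0.1400, 0.0200, -0.1800)

Δω = ω₁−ω₀ = (-0.09733333, -0.02480000, -0.05120000)
τ = I·(Δω/dt) + ω₀×(Iω₀) = (-0.1400, 0.0200, -0.1800)
velocity change Δv = (-0.06600000, -0.01400000, 0.04800000)
m·(v₁−v₀)/dt = (-3.3000, -0.7000, 2.4000)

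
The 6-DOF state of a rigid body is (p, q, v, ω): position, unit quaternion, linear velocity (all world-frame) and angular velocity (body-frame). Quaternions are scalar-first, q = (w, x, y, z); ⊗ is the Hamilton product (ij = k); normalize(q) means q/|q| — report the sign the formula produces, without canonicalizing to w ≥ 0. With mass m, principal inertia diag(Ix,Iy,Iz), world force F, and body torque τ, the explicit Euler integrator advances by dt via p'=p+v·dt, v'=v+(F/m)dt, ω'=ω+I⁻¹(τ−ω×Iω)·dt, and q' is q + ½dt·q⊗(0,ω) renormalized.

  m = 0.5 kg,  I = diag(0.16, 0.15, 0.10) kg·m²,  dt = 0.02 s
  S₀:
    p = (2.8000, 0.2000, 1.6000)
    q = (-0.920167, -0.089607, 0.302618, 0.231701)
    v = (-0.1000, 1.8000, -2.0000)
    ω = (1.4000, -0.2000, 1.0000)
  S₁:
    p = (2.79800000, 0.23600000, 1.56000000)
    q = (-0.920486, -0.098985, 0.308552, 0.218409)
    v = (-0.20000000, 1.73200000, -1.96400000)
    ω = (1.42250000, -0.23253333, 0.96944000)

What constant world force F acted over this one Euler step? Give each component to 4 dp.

velocity change Δv = (-0.10000000, -0.06800000, 0.03600000)
F = m·Δv/dt = (-2.5000, -1.7000, 0.9000)

F = (-2.5000, -1.7000, 0.9000)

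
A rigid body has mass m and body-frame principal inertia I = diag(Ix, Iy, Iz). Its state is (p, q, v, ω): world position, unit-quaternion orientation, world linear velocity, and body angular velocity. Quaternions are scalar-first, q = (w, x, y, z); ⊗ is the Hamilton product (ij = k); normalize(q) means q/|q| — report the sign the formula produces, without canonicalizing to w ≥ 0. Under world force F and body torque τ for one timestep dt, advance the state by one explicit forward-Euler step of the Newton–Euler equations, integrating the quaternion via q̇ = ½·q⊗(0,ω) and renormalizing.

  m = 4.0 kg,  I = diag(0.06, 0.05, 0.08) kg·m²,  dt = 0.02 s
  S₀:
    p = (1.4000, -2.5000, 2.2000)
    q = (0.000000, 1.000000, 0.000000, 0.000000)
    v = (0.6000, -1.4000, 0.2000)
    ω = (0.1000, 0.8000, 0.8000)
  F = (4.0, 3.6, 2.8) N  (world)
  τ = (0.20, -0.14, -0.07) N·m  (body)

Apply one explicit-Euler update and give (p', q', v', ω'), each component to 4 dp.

p' = (1.4120, -2.5280, 2.2040)
q' = (-0.0010, 0.9999, -0.0080, 0.0080)
v' = (0.6200, -1.3820, 0.2140)
ω' = (0.1603, 0.7446, 0.7827)

(τ − ω×Iω)/I = (3.0133, -2.7680, -0.8650)
new body rate ω' = (0.1603, 0.7446, 0.7827)
q⊗(0,ω) = (-0.1000000, 0.0000000, -0.8000000, 0.8000000)
q + ½dt·q⊗(0,ω), renormalized = (-0.0010, 0.9999, -0.0080, 0.0080)
linear accel F/m = (1.0000, 0.9000, 0.7000)
p + v·dt = (1.4120, -2.5280, 2.2040)
v' = v + a·dt = (0.6200, -1.3820, 0.2140)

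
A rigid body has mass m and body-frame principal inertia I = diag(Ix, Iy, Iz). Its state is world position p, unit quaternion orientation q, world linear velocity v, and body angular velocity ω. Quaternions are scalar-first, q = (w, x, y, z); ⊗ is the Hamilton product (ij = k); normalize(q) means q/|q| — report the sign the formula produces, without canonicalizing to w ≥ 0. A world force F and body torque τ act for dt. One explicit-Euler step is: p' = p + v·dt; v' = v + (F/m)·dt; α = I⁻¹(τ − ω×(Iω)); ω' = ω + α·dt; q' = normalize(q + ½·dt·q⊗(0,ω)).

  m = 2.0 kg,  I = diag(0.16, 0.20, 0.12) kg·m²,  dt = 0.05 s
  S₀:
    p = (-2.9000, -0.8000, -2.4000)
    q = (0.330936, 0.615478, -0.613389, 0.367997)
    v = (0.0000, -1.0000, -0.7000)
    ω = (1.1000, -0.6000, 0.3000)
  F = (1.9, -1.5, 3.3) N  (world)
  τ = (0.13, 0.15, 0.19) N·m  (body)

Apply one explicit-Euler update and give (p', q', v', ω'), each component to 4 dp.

angular accel α = (0.7225, 0.6840, 1.8033)
ω' = ω + α·dt = (1.1361, -0.5658, 0.3902)
q⊗(0,ω) = (-1.1554583, 0.4008111, 0.0215917, 0.4047219)
q + ½dt·q⊗(0,ω), renormalized = (0.3019, 0.6252, -0.6125, 0.3779)
linear accel F/m = (0.9500, -0.7500, 1.6500)
p + v·dt = (-2.9000, -0.8500, -2.4350)
v' = v + a·dt = (0.0475, -1.0375, -0.6175)

p' = (-2.9000, -0.8500, -2.4350)
q' = (0.3019, 0.6252, -0.6125, 0.3779)
v' = (0.0475, -1.0375, -0.6175)
ω' = (1.1361, -0.5658, 0.3902)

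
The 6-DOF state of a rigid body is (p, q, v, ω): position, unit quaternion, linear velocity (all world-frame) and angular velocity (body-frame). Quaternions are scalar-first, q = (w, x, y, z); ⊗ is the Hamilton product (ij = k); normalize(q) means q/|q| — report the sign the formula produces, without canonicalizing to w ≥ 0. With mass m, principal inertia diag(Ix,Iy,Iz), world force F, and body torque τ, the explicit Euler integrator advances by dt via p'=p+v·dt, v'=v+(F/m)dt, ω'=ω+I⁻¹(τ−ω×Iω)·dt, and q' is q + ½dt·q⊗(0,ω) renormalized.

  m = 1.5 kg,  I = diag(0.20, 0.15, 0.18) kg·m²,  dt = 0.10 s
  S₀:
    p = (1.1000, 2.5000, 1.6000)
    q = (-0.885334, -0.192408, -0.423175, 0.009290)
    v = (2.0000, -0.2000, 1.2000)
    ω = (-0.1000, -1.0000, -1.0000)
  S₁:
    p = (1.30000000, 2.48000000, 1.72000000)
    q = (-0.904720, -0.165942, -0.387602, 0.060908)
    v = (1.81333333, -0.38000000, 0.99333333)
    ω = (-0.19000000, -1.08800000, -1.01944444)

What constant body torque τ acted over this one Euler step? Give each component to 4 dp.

τ = (-0.1500, -0.1300, -0.0400)

rate change Δω = (-0.09000000, -0.08800000, -0.01944444)
ω₀×(Iω₀) = (0.0300, 0.0020, -0.0050)
I·α + gyro = (-0.1500, -0.1300, -0.0400)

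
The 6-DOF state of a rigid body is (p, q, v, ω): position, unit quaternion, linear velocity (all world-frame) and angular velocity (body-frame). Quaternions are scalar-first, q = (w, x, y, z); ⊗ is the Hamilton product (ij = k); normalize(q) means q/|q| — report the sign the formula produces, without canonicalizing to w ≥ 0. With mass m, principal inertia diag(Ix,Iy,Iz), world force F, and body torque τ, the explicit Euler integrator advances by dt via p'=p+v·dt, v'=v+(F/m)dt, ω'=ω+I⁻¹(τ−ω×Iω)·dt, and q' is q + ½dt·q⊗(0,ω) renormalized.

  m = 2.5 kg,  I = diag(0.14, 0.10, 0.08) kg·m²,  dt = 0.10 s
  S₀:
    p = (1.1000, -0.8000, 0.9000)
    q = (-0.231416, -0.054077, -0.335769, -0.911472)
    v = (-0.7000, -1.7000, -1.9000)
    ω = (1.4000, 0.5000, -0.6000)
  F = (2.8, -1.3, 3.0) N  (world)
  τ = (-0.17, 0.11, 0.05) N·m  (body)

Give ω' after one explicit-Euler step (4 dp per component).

ω' = (1.2743, 0.6604, -0.5025)

gyro term ω×Iω = (0.0060, -0.0504, -0.0280)
α = I⁻¹(τ − ω×Iω) = (-1.2571, 1.6040, 0.9750)
ω + α·dt = (1.2743, 0.6604, -0.5025)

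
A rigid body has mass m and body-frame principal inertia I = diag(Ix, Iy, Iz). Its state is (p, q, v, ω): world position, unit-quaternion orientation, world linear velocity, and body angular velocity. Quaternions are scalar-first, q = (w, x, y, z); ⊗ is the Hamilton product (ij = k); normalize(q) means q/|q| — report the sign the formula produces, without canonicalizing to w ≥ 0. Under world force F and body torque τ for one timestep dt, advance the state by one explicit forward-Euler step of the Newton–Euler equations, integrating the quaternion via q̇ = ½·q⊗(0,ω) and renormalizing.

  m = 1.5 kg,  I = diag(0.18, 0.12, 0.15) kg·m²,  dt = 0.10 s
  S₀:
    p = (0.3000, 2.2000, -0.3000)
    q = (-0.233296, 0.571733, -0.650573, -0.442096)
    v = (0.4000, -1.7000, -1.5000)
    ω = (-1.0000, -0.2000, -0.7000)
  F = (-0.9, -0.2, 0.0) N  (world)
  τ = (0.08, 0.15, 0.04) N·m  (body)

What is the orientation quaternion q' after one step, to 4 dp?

q' = (-0.2263, 0.6006, -0.6050, -0.4713)

2q̇ = q⊗(0,ω) = (0.1321512, 0.6002779, 0.8889683, -0.6016124)
q' = normalize(q + ½dt·q⊗(0,ω)) = (-0.2263, 0.6006, -0.6050, -0.4713)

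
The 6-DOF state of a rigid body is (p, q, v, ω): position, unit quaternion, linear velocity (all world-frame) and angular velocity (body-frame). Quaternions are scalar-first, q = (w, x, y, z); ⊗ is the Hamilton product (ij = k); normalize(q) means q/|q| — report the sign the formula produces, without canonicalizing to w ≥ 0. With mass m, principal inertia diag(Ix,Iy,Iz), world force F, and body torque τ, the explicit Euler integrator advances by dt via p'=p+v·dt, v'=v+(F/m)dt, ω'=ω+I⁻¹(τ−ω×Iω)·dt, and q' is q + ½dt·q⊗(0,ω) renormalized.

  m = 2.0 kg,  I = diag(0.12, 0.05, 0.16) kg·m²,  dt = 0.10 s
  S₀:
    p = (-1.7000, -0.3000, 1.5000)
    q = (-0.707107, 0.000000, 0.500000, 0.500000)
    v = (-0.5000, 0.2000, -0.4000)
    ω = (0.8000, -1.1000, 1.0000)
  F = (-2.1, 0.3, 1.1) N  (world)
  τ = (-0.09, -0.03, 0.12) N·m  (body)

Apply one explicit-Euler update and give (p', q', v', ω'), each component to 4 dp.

p' = (-1.7500, -0.2800, 1.4600)
q' = (-0.7021, 0.0241, 0.5569, 0.4431)
v' = (-0.6050, 0.2150, -0.3450)
ω' = (0.8258, -1.0960, 1.0365)

ω×(Iω) gyroscopic = (-0.1210, -0.0320, 0.0616)
α = I⁻¹(τ − ω×Iω) = (0.2583, 0.0400, 0.3650)
ω' = ω + α·dt = (0.8258, -1.0960, 1.0365)
2q̇ = q⊗(0,ω) = (0.0500000, 0.4843144, 1.1778177, -1.1071070)
updated quaternion q' = (-0.7021, 0.0241, 0.5569, 0.4431)
linear accel F/m = (-1.0500, 0.1500, 0.5500)
p' = p + v·dt = (-1.7500, -0.2800, 1.4600)
v + (F/m)dt = (-0.6050, 0.2150, -0.3450)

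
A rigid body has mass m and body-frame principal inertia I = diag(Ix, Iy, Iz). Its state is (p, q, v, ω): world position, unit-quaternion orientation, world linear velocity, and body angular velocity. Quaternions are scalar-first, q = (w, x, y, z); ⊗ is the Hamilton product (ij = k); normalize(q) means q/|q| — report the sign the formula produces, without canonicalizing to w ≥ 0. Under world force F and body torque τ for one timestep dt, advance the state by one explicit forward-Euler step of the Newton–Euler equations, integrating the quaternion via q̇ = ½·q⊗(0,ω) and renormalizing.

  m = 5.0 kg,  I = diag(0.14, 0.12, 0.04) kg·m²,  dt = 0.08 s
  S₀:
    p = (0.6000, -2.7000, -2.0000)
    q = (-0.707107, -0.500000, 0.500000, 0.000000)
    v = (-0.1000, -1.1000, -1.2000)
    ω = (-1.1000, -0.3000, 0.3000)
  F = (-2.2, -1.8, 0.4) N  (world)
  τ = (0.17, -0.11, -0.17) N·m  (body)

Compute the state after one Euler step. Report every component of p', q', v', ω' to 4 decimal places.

p' = (0.5920, -2.7880, -2.0960)
q' = (-0.7223, -0.4624, 0.5139, 0.0195)
v' = (-0.1352, -1.1288, -1.1936)
ω' = (-1.0070, -0.3513, -0.0268)

(τ − ω×Iω)/I = (1.1629, -0.6417, -4.0850)
ω' = ω + α·dt = (-1.0070, -0.3513, -0.0268)
q⊗(0,ω) = (-0.4000000, 0.9278177, 0.3621321, 0.4878679)
q' = normalize(q + ½dt·q⊗(0,ω)) = (-0.7223, -0.4624, 0.5139, 0.0195)
p' = p + v·dt = (0.5920, -2.7880, -2.0960)
new velocity v' = (-0.1352, -1.1288, -1.1936)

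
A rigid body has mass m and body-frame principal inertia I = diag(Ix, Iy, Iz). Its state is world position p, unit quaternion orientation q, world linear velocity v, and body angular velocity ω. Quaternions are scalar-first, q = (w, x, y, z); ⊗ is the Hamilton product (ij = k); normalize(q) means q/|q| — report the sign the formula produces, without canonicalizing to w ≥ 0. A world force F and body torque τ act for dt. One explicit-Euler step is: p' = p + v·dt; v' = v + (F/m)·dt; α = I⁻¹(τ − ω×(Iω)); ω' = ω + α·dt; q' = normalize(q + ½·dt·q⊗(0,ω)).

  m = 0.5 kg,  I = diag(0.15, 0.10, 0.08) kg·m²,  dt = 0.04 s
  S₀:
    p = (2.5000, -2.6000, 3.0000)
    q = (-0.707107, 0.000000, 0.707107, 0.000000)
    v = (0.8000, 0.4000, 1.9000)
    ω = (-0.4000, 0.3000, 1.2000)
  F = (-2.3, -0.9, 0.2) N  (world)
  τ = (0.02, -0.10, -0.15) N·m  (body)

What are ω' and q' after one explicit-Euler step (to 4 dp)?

ω' = (-0.3927, 0.2734, 1.1220)
q' = (-0.7111, 0.0226, 0.7026, -0.0113)

gyro term ω×Iω = (-0.0072, -0.0336, 0.0060)
α = I⁻¹(τ − ω×Iω) = (0.1813, -0.6640, -1.9500)
ω' = ω + α·dt = (-0.3927, 0.2734, 1.1220)
Hamilton product q⊗(0,ω) = (-0.2121321, 1.1313712, -0.2121321, -0.5656856)
q + ½dt·q⊗(0,ω), renormalized = (-0.7111, 0.0226, 0.7026, -0.0113)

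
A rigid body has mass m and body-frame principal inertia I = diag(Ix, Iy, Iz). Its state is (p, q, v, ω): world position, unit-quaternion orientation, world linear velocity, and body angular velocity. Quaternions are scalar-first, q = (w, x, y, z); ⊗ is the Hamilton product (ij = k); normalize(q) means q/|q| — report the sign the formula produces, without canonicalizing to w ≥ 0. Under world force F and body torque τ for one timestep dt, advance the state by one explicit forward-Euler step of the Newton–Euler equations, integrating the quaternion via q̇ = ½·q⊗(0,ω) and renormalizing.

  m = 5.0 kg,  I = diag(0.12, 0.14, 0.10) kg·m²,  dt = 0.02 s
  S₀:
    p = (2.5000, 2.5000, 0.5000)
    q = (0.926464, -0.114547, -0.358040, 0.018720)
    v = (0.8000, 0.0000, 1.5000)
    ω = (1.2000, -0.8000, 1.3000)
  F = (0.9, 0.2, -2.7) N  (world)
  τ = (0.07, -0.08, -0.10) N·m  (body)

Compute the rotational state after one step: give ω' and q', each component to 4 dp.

ω' = (1.2047, -0.8159, 1.2838)
q' = (0.9246, -0.1079, -0.3637, 0.0360)

precession coupling ω×(Iω) = (0.0416, 0.0312, -0.0192)
(τ − ω×Iω)/I = (0.2367, -0.7943, -0.8080)
ω' = ω + α·dt = (1.2047, -0.8159, 1.2838)
2q̇ = q⊗(0,ω) = (-0.1733116, 0.6612808, -0.5697961, 1.7256888)
q + ½dt·q⊗(0,ω), renormalized = (0.9246, -0.1079, -0.3637, 0.0360)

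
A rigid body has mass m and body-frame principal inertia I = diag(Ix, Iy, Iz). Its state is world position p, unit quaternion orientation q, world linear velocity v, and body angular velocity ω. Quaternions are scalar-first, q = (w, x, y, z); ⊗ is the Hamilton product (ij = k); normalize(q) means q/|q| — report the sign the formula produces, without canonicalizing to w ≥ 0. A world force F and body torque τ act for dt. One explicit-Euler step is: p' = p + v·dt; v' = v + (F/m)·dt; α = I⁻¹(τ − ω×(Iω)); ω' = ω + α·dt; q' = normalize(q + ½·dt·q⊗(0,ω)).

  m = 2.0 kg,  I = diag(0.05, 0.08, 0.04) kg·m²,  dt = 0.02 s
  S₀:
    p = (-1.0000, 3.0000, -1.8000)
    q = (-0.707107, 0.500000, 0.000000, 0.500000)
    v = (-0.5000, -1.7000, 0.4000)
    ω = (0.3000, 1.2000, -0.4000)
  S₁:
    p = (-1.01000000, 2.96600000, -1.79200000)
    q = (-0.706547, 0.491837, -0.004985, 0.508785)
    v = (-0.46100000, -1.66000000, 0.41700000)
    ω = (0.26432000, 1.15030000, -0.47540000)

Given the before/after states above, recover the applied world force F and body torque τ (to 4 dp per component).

F = (3.9000, 4.0000, 1.7000)
τ = (-0.0700, -0.2000, -0.1400)

rate change Δω = (-0.03568000, -0.04970000, -0.07540000)
ω₀×(Iω₀) = (0.0192, -0.0012, 0.0108)
τ = I·(Δω/dt) + ω₀×(Iω₀) = (-0.0700, -0.2000, -0.1400)
velocity change Δv = (0.03900000, 0.04000000, 0.01700000)
m·(v₁−v₀)/dt = (3.9000, 4.0000, 1.7000)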